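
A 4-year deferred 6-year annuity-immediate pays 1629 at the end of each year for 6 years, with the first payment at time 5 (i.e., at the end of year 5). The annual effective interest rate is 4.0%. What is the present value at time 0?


PV at time 4 of the 6-year annuity-immediate:
a_n = 1629 * (1-(1+0.04)^(-6))/0.04 = 8539.4409
Discount back 4 years to time 0:
PV = 8539.4409 * (1+0.04)^(-4)
= 8539.4409 * 0.854804
= 7299.5499


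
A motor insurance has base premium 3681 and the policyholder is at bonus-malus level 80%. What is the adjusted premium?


adjusted = base * BM_level / 100
= 3681 * 80 / 100
= 3681 * 0.8
= 2944.8


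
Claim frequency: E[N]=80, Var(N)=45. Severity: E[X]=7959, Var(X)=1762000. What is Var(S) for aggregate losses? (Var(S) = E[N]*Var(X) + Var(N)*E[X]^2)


Var(S) = E[N]*Var(X) + Var(N)*E[X]^2
= 80*1762000 + 45*7959^2
= 140960000 + 2850555645
= 2.9915e+09


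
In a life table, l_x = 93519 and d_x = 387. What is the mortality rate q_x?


q_x = d_x / l_x
= 387 / 93519
= 0.0041


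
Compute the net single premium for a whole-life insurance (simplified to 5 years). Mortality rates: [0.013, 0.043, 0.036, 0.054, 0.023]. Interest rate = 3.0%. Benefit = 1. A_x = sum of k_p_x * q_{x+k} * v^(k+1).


v = 0.970874
Year 0: k_p_x=1.0, q=0.013, term=0.012621
Year 1: k_p_x=0.987, q=0.043, term=0.040005
Year 2: k_p_x=0.944559, q=0.036, term=0.031119
Year 3: k_p_x=0.910555, q=0.054, term=0.043687
Year 4: k_p_x=0.861385, q=0.023, term=0.01709
A_x = 0.1445


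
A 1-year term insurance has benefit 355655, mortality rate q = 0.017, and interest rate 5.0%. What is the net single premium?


NSP = benefit * q * v
v = 1/(1+i) = 0.952381
NSP = 355655 * 0.017 * 0.952381
= 5758.2238


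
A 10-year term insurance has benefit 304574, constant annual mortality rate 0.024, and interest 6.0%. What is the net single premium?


NSP = benefit * sum_{k=0}^{n-1} k_p_x * q * v^(k+1)
With constant q=0.024, v=0.943396
Sum = 0.160581
NSP = 304574 * 0.160581
= 48908.9176


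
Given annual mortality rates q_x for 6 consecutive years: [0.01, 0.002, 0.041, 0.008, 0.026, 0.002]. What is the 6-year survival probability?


p_k = 1 - q_k for each year
Survival = product of (1 - q_k)
= 0.99 * 0.998 * 0.959 * 0.992 * 0.974 * 0.998
= 0.9137


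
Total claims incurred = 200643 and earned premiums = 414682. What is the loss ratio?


Loss ratio = claims / premiums
= 200643 / 414682
= 0.4838


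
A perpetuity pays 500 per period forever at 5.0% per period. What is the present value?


PV = PMT / i
= 500 / 0.05
= 10000.0


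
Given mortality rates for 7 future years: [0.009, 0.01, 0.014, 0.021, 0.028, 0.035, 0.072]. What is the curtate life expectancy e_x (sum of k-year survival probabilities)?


e_x = sum_{k=1}^{n} k_p_x
k_p_x values:
  1_p_x = 0.991
  2_p_x = 0.98109
  3_p_x = 0.967355
  4_p_x = 0.94704
  5_p_x = 0.920523
  6_p_x = 0.888305
  7_p_x = 0.824347
e_x = 6.5197


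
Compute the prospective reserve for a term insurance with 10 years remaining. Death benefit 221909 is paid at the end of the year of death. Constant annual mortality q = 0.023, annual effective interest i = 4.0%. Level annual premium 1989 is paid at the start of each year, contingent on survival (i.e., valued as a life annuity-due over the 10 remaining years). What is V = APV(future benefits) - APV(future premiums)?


v = 1/(1+i) = 0.961538
APV(future benefits) per unit = sum_{k=0}^{9} k_p_x * q * v^(k+1) = 0.169646
APV(future benefits) = 221909 * 0.169646 = 37645.8923
Life annuity-due factor ä_{x:10} = sum_{k=0}^{9} k_p_x * v^k = 7.670933
APV(future premiums) = 1989 * 7.670933 = 15257.4855
V = 37645.8923 - 15257.4855
= 22388.4068


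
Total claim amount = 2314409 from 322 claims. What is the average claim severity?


severity = total / number
= 2314409 / 322
= 7187.6056


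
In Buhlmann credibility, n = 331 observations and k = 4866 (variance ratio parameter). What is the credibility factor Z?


Z = n / (n + k)
= 331 / (331 + 4866)
= 331 / 5197
= 0.0637


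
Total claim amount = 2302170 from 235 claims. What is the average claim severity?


severity = total / number
= 2302170 / 235
= 9796.4681


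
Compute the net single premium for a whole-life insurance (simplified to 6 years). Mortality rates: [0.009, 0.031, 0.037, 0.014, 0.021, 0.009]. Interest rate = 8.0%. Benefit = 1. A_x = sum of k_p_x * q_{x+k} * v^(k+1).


v = 0.925926
Year 0: k_p_x=1.0, q=0.009, term=0.008333
Year 1: k_p_x=0.991, q=0.031, term=0.026338
Year 2: k_p_x=0.960279, q=0.037, term=0.028205
Year 3: k_p_x=0.924749, q=0.014, term=0.009516
Year 4: k_p_x=0.911802, q=0.021, term=0.013032
Year 5: k_p_x=0.892654, q=0.009, term=0.005063
A_x = 0.0905


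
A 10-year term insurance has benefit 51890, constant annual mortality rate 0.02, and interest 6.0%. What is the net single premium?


NSP = benefit * sum_{k=0}^{n-1} k_p_x * q * v^(k+1)
With constant q=0.02, v=0.943396
Sum = 0.135938
NSP = 51890 * 0.135938
= 7053.8074


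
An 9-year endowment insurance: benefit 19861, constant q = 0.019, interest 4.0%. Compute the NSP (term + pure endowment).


Term component = 2614.7669
Pure endowment = 9_p_x * v^9 * benefit = 0.841436 * 0.702587 * 19861 = 11741.4606
NSP = 14356.2275


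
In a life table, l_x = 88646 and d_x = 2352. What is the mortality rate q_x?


q_x = d_x / l_x
= 2352 / 88646
= 0.0265


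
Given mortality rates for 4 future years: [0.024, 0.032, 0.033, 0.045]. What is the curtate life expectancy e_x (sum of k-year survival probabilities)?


e_x = sum_{k=1}^{n} k_p_x
k_p_x values:
  1_p_x = 0.976
  2_p_x = 0.944768
  3_p_x = 0.913591
  4_p_x = 0.872479
e_x = 3.7068


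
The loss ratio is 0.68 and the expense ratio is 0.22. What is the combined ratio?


Combined ratio = loss ratio + expense ratio
= 0.68 + 0.22
= 0.9


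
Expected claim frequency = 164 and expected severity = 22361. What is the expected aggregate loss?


E[S] = E[N] * E[X]
= 164 * 22361
= 3.6672e+06


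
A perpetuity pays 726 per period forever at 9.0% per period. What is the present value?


PV = PMT / i
= 726 / 0.09
= 8066.6667


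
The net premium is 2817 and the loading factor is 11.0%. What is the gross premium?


Gross = net * (1 + loading)
= 2817 * (1 + 0.11)
= 2817 * 1.11
= 3126.87


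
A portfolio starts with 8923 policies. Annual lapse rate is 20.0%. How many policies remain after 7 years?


remaining = initial * (1 - lapse)^years
= 8923 * (1 - 0.2)^7
= 8923 * 0.209715
= 1871.2887


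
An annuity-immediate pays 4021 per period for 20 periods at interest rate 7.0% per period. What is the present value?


PV = PMT * (1 - (1+i)^(-n)) / i
= 4021 * (1 - (1+0.07)^(-20)) / 0.07
= 4021 * (1 - 0.258419) / 0.07
= 4021 * 10.594014
= 42598.5313


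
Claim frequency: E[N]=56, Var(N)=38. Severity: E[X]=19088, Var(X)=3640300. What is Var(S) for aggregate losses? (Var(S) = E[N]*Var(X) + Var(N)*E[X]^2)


Var(S) = E[N]*Var(X) + Var(N)*E[X]^2
= 56*3640300 + 38*19088^2
= 203856800 + 13845366272
= 1.4049e+10


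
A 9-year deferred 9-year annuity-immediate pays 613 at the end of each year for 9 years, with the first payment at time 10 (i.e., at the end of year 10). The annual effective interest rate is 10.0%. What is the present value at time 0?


PV at time 9 of the 9-year annuity-immediate:
a_n = 613 * (1-(1+0.1)^(-9))/0.1 = 3530.2816
Discount back 9 years to time 0:
PV = 3530.2816 * (1+0.1)^(-9)
= 3530.2816 * 0.424098
= 1497.184


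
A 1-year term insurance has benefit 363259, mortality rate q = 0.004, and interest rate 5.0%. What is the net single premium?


NSP = benefit * q * v
v = 1/(1+i) = 0.952381
NSP = 363259 * 0.004 * 0.952381
= 1383.8438


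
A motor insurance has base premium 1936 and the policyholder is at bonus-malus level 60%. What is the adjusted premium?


adjusted = base * BM_level / 100
= 1936 * 60 / 100
= 1936 * 0.6
= 1161.6


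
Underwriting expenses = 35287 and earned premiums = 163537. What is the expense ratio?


Expense ratio = expenses / premiums
= 35287 / 163537
= 0.2158


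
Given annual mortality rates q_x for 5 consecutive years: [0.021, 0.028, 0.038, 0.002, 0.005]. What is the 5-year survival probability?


p_k = 1 - q_k for each year
Survival = product of (1 - q_k)
= 0.979 * 0.972 * 0.962 * 0.998 * 0.995
= 0.909


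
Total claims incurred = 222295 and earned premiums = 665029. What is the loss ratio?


Loss ratio = claims / premiums
= 222295 / 665029
= 0.3343


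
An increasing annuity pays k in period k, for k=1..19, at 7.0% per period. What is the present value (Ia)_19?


(Ia)_n = sum_{k=1}^{n} k * v^k, v = 1/(1+i)
v = 0.934579
Sum computed term by term:
(Ia)_19 = 82.9347


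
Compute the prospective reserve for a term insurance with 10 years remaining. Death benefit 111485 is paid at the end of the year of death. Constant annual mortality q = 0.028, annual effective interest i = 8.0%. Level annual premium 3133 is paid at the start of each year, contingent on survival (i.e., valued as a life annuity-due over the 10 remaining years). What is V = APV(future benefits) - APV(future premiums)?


v = 1/(1+i) = 0.925926
APV(future benefits) per unit = sum_{k=0}^{9} k_p_x * q * v^(k+1) = 0.168861
APV(future benefits) = 111485 * 0.168861 = 18825.4848
Life annuity-due factor ä_{x:10} = sum_{k=0}^{9} k_p_x * v^k = 6.513216
APV(future premiums) = 3133 * 6.513216 = 20405.9045
V = 18825.4848 - 20405.9045
= -1580.4197


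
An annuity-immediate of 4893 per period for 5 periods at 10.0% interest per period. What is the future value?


FV = PMT * ((1+i)^n - 1) / i
= 4893 * ((1.1)^5 - 1) / 0.1
= 4893 * (1.61051 - 1) / 0.1
= 29872.2543


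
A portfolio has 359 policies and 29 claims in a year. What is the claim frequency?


frequency = claims / policies
= 29 / 359
= 0.0808


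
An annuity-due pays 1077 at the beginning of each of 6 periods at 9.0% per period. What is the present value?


PV_due = PMT * (1-(1+i)^(-n))/i * (1+i)
PV_immediate = 4831.3343
PV_due = 4831.3343 * 1.09
= 5266.1544


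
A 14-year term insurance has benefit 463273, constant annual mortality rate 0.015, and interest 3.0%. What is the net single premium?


NSP = benefit * sum_{k=0}^{n-1} k_p_x * q * v^(k+1)
With constant q=0.015, v=0.970874
Sum = 0.154987
NSP = 463273 * 0.154987
= 71801.1704


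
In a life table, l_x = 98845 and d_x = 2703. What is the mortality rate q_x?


q_x = d_x / l_x
= 2703 / 98845
= 0.0273


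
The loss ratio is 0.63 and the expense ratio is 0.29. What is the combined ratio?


Combined ratio = loss ratio + expense ratio
= 0.63 + 0.29
= 0.92


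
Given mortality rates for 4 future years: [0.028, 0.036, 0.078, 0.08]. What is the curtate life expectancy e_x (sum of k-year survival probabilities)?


e_x = sum_{k=1}^{n} k_p_x
k_p_x values:
  1_p_x = 0.972
  2_p_x = 0.937008
  3_p_x = 0.863921
  4_p_x = 0.794808
e_x = 3.5677


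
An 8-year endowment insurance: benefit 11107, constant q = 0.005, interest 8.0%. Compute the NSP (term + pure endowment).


Term component = 314.2415
Pure endowment = 8_p_x * v^8 * benefit = 0.960693 * 0.540269 * 11107 = 5764.8946
NSP = 6079.1361


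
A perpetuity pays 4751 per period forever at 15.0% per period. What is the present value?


PV = PMT / i
= 4751 / 0.15
= 31673.3333


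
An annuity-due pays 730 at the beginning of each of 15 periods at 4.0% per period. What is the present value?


PV_due = PMT * (1-(1+i)^(-n))/i * (1+i)
PV_immediate = 8116.4228
PV_due = 8116.4228 * 1.04
= 8441.0797


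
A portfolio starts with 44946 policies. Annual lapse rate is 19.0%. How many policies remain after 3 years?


remaining = initial * (1 - lapse)^years
= 44946 * (1 - 0.19)^3
= 44946 * 0.531441
= 23886.1472


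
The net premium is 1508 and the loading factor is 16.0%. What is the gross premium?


Gross = net * (1 + loading)
= 1508 * (1 + 0.16)
= 1508 * 1.16
= 1749.28


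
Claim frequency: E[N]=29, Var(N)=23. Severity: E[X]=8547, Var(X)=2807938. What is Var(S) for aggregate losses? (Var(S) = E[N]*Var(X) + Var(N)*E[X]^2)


Var(S) = E[N]*Var(X) + Var(N)*E[X]^2
= 29*2807938 + 23*8547^2
= 81430202 + 1680177807
= 1.7616e+09


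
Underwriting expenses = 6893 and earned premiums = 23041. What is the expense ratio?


Expense ratio = expenses / premiums
= 6893 / 23041
= 0.2992


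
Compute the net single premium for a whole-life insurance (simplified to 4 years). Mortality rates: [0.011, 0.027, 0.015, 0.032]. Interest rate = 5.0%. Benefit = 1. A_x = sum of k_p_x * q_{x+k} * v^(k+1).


v = 0.952381
Year 0: k_p_x=1.0, q=0.011, term=0.010476
Year 1: k_p_x=0.989, q=0.027, term=0.02422
Year 2: k_p_x=0.962297, q=0.015, term=0.012469
Year 3: k_p_x=0.947863, q=0.032, term=0.024954
A_x = 0.0721


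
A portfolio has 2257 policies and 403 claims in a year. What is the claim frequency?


frequency = claims / policies
= 403 / 2257
= 0.1786


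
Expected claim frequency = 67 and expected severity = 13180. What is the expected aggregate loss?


E[S] = E[N] * E[X]
= 67 * 13180
= 883060


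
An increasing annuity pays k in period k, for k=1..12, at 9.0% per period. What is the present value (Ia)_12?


(Ia)_n = sum_{k=1}^{n} k * v^k, v = 1/(1+i)
v = 0.917431
Sum computed term by term:
(Ia)_12 = 39.3197


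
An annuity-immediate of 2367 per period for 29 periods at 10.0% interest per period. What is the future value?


FV = PMT * ((1+i)^n - 1) / i
= 2367 * ((1.1)^29 - 1) / 0.1
= 2367 * (15.863093 - 1) / 0.1
= 351809.4106


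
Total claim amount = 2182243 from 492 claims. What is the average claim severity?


severity = total / number
= 2182243 / 492
= 4435.4533


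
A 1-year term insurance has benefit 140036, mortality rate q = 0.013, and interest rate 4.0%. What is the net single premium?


NSP = benefit * q * v
v = 1/(1+i) = 0.961538
NSP = 140036 * 0.013 * 0.961538
= 1750.45


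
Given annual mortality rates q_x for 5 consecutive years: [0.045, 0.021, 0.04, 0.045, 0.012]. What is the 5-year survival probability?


p_k = 1 - q_k for each year
Survival = product of (1 - q_k)
= 0.955 * 0.979 * 0.96 * 0.955 * 0.988
= 0.8469


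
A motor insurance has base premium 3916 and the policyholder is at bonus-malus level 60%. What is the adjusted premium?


adjusted = base * BM_level / 100
= 3916 * 60 / 100
= 3916 * 0.6
= 2349.6


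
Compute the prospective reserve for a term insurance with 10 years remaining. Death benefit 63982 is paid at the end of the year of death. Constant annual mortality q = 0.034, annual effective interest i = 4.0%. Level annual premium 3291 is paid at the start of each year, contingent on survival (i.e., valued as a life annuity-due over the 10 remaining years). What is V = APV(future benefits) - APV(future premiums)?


v = 1/(1+i) = 0.961538
APV(future benefits) per unit = sum_{k=0}^{9} k_p_x * q * v^(k+1) = 0.239833
APV(future benefits) = 63982 * 0.239833 = 15344.9818
Life annuity-due factor ä_{x:10} = sum_{k=0}^{9} k_p_x * v^k = 7.336062
APV(future premiums) = 3291 * 7.336062 = 24142.9798
V = 15344.9818 - 24142.9798
= -8797.998


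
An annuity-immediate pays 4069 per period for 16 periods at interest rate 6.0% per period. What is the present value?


PV = PMT * (1 - (1+i)^(-n)) / i
= 4069 * (1 - (1+0.06)^(-16)) / 0.06
= 4069 * (1 - 0.393646) / 0.06
= 4069 * 10.105895
= 41120.8879


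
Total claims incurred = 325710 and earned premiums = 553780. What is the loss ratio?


Loss ratio = claims / premiums
= 325710 / 553780
= 0.5882


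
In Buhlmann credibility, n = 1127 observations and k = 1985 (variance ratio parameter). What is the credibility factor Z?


Z = n / (n + k)
= 1127 / (1127 + 1985)
= 1127 / 3112
= 0.3621


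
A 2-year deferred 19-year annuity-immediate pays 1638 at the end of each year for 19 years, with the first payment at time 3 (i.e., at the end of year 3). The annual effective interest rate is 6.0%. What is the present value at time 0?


PV at time 2 of the 19-year annuity-immediate:
a_n = 1638 * (1-(1+0.06)^(-19))/0.06 = 18276.9948
Discount back 2 years to time 0:
PV = 18276.9948 * (1+0.06)^(-2)
= 18276.9948 * 0.889996
= 16266.4603


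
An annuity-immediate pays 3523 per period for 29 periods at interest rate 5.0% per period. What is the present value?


PV = PMT * (1 - (1+i)^(-n)) / i
= 3523 * (1 - (1+0.05)^(-29)) / 0.05
= 3523 * (1 - 0.242946) / 0.05
= 3523 * 15.141074
= 53342.0022


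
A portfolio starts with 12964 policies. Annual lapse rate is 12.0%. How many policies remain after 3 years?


remaining = initial * (1 - lapse)^years
= 12964 * (1 - 0.12)^3
= 12964 * 0.681472
= 8834.603


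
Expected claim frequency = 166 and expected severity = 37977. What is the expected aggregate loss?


E[S] = E[N] * E[X]
= 166 * 37977
= 6.3042e+06


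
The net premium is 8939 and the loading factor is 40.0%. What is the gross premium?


Gross = net * (1 + loading)
= 8939 * (1 + 0.4)
= 8939 * 1.4
= 12514.6


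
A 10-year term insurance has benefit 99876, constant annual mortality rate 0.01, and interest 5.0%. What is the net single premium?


NSP = benefit * sum_{k=0}^{n-1} k_p_x * q * v^(k+1)
With constant q=0.01, v=0.952381
Sum = 0.074131
NSP = 99876 * 0.074131
= 7403.9387


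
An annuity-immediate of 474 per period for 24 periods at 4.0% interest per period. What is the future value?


FV = PMT * ((1+i)^n - 1) / i
= 474 * ((1.04)^24 - 1) / 0.04
= 474 * (2.563304 - 1) / 0.04
= 18525.1544


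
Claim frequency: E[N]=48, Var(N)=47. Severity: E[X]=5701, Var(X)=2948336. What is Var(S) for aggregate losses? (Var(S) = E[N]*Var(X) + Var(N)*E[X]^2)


Var(S) = E[N]*Var(X) + Var(N)*E[X]^2
= 48*2948336 + 47*5701^2
= 141520128 + 1527565847
= 1.6691e+09


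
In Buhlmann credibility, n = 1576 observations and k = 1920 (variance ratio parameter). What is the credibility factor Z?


Z = n / (n + k)
= 1576 / (1576 + 1920)
= 1576 / 3496
= 0.4508


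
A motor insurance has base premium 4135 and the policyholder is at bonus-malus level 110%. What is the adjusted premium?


adjusted = base * BM_level / 100
= 4135 * 110 / 100
= 4135 * 1.1
= 4548.5


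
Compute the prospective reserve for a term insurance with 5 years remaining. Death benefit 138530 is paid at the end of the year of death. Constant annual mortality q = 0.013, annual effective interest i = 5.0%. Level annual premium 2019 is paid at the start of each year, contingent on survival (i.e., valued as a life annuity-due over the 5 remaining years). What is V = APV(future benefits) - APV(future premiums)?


v = 1/(1+i) = 0.952381
APV(future benefits) per unit = sum_{k=0}^{4} k_p_x * q * v^(k+1) = 0.054909
APV(future benefits) = 138530 * 0.054909 = 7606.5014
Life annuity-due factor ä_{x:5} = sum_{k=0}^{4} k_p_x * v^k = 4.434933
APV(future premiums) = 2019 * 4.434933 = 8954.1296
V = 7606.5014 - 8954.1296
= -1347.6283


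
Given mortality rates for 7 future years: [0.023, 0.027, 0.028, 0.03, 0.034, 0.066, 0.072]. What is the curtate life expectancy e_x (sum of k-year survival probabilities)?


e_x = sum_{k=1}^{n} k_p_x
k_p_x values:
  1_p_x = 0.977
  2_p_x = 0.950621
  3_p_x = 0.924004
  4_p_x = 0.896284
  5_p_x = 0.86581
  6_p_x = 0.808666
  7_p_x = 0.750442
e_x = 6.1728


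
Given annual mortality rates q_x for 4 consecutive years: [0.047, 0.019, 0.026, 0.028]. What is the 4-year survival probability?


p_k = 1 - q_k for each year
Survival = product of (1 - q_k)
= 0.953 * 0.981 * 0.974 * 0.972
= 0.8851


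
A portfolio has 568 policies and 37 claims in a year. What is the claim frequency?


frequency = claims / policies
= 37 / 568
= 0.0651


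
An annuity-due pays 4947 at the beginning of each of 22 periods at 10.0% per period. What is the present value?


PV_due = PMT * (1-(1+i)^(-n))/i * (1+i)
PV_immediate = 43392.8097
PV_due = 43392.8097 * 1.1
= 47732.0907


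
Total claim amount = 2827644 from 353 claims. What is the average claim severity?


severity = total / number
= 2827644 / 353
= 8010.3229


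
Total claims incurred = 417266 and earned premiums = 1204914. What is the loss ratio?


Loss ratio = claims / premiums
= 417266 / 1204914
= 0.3463


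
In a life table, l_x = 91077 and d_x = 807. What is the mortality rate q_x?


q_x = d_x / l_x
= 807 / 91077
= 0.0089


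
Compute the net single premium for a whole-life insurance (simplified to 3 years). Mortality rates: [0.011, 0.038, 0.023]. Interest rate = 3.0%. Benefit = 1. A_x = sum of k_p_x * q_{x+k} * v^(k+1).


v = 0.970874
Year 0: k_p_x=1.0, q=0.011, term=0.01068
Year 1: k_p_x=0.989, q=0.038, term=0.035425
Year 2: k_p_x=0.951418, q=0.023, term=0.020026
A_x = 0.0661


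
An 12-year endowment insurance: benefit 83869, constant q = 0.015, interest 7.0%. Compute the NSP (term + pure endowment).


Term component = 9318.8636
Pure endowment = 12_p_x * v^12 * benefit = 0.834132 * 0.444012 * 83869 = 31062.1061
NSP = 40380.9697


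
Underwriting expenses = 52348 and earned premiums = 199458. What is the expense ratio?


Expense ratio = expenses / premiums
= 52348 / 199458
= 0.2625


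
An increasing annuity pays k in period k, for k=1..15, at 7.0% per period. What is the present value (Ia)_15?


(Ia)_n = sum_{k=1}^{n} k * v^k, v = 1/(1+i)
v = 0.934579
Sum computed term by term:
(Ia)_15 = 61.554


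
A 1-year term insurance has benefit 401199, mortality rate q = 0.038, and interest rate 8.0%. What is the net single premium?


NSP = benefit * q * v
v = 1/(1+i) = 0.925926
NSP = 401199 * 0.038 * 0.925926
= 14116.2611


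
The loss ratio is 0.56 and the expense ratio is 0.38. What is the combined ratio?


Combined ratio = loss ratio + expense ratio
= 0.56 + 0.38
= 0.94


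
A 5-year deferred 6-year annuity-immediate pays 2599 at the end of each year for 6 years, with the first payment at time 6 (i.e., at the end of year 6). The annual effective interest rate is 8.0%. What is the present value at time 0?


PV at time 5 of the 6-year annuity-immediate:
a_n = 2599 * (1-(1+0.08)^(-6))/0.08 = 12014.8642
Discount back 5 years to time 0:
PV = 12014.8642 * (1+0.08)^(-5)
= 12014.8642 * 0.680583
= 8177.1147


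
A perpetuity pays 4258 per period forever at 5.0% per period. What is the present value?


PV = PMT / i
= 4258 / 0.05
= 85160.0


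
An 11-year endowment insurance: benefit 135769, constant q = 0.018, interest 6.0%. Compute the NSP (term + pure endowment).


Term component = 17815.5509
Pure endowment = 11_p_x * v^11 * benefit = 0.818892 * 0.526788 * 135769 = 58568.2796
NSP = 76383.8304


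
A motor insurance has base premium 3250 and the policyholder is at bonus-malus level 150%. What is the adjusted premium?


adjusted = base * BM_level / 100
= 3250 * 150 / 100
= 3250 * 1.5
= 4875.0


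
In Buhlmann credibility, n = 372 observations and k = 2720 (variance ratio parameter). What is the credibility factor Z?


Z = n / (n + k)
= 372 / (372 + 2720)
= 372 / 3092
= 0.1203


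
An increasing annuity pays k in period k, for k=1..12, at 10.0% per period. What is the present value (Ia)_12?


(Ia)_n = sum_{k=1}^{n} k * v^k, v = 1/(1+i)
v = 0.909091
Sum computed term by term:
(Ia)_12 = 36.7149


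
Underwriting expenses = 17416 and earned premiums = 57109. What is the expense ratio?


Expense ratio = expenses / premiums
= 17416 / 57109
= 0.305


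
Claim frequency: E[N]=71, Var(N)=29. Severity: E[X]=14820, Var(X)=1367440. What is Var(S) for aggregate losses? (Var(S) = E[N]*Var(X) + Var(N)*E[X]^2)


Var(S) = E[N]*Var(X) + Var(N)*E[X]^2
= 71*1367440 + 29*14820^2
= 97088240 + 6369339600
= 6.4664e+09


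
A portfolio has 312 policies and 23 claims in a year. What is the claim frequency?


frequency = claims / policies
= 23 / 312
= 0.0737


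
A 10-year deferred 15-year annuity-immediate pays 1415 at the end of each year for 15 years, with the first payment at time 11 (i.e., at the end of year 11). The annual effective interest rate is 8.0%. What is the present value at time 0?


PV at time 10 of the 15-year annuity-immediate:
a_n = 1415 * (1-(1+0.08)^(-15))/0.08 = 12111.6623
Discount back 10 years to time 0:
PV = 12111.6623 * (1+0.08)^(-10)
= 12111.6623 * 0.463193
= 5610.0431


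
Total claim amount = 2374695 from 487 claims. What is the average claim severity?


severity = total / number
= 2374695 / 487
= 4876.1704


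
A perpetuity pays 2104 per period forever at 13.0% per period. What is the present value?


PV = PMT / i
= 2104 / 0.13
= 16184.6154


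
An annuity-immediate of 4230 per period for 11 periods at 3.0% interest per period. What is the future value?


FV = PMT * ((1+i)^n - 1) / i
= 4230 * ((1.03)^11 - 1) / 0.03
= 4230 * (1.384234 - 1) / 0.03
= 54176.9758


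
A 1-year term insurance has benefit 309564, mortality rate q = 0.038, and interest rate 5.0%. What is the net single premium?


NSP = benefit * q * v
v = 1/(1+i) = 0.952381
NSP = 309564 * 0.038 * 0.952381
= 11203.2686


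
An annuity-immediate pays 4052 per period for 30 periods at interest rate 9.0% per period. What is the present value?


PV = PMT * (1 - (1+i)^(-n)) / i
= 4052 * (1 - (1+0.09)^(-30)) / 0.09
= 4052 * (1 - 0.075371) / 0.09
= 4052 * 10.273654
= 41628.8462


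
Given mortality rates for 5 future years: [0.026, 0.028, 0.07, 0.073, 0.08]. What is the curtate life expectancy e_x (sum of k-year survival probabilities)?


e_x = sum_{k=1}^{n} k_p_x
k_p_x values:
  1_p_x = 0.974
  2_p_x = 0.946728
  3_p_x = 0.880457
  4_p_x = 0.816184
  5_p_x = 0.750889
e_x = 4.3683


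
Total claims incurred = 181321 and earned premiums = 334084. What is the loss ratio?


Loss ratio = claims / premiums
= 181321 / 334084
= 0.5427


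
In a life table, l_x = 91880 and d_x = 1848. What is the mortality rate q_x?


q_x = d_x / l_x
= 1848 / 91880
= 0.0201


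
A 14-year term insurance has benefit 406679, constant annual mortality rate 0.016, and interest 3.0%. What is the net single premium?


NSP = benefit * sum_{k=0}^{n-1} k_p_x * q * v^(k+1)
With constant q=0.016, v=0.970874
Sum = 0.164353
NSP = 406679 * 0.164353
= 66838.9111


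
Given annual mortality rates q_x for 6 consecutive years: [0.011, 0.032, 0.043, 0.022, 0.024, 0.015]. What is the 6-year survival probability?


p_k = 1 - q_k for each year
Survival = product of (1 - q_k)
= 0.989 * 0.968 * 0.957 * 0.978 * 0.976 * 0.985
= 0.8614


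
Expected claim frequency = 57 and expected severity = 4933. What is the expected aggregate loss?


E[S] = E[N] * E[X]
= 57 * 4933
= 281181


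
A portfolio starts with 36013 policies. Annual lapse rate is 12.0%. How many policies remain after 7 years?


remaining = initial * (1 - lapse)^years
= 36013 * (1 - 0.12)^7
= 36013 * 0.408676
= 14717.6343


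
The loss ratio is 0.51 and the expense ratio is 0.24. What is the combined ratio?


Combined ratio = loss ratio + expense ratio
= 0.51 + 0.24
= 0.75


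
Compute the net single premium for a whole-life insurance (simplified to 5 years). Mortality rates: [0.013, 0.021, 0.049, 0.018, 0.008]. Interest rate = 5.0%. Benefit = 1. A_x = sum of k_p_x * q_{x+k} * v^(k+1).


v = 0.952381
Year 0: k_p_x=1.0, q=0.013, term=0.012381
Year 1: k_p_x=0.987, q=0.021, term=0.0188
Year 2: k_p_x=0.966273, q=0.049, term=0.0409
Year 3: k_p_x=0.918926, q=0.018, term=0.013608
Year 4: k_p_x=0.902385, q=0.008, term=0.005656
A_x = 0.0913


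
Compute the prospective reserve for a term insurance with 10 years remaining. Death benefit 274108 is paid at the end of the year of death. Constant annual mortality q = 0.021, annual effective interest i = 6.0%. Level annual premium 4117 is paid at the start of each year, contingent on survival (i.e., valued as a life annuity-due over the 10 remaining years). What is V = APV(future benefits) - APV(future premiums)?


v = 1/(1+i) = 0.943396
APV(future benefits) per unit = sum_{k=0}^{9} k_p_x * q * v^(k+1) = 0.142174
APV(future benefits) = 274108 * 0.142174 = 38971.0072
Life annuity-due factor ä_{x:10} = sum_{k=0}^{9} k_p_x * v^k = 7.176398
APV(future premiums) = 4117 * 7.176398 = 29545.2288
V = 38971.0072 - 29545.2288
= 9425.7784


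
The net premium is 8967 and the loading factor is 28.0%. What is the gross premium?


Gross = net * (1 + loading)
= 8967 * (1 + 0.28)
= 8967 * 1.28
= 11477.76


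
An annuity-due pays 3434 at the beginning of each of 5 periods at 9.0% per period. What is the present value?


PV_due = PMT * (1-(1+i)^(-n))/i * (1+i)
PV_immediate = 13357.0624
PV_due = 13357.0624 * 1.09
= 14559.1981


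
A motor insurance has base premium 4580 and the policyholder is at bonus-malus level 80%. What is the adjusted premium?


adjusted = base * BM_level / 100
= 4580 * 80 / 100
= 4580 * 0.8
= 3664.0


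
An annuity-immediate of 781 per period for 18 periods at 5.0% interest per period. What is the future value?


FV = PMT * ((1+i)^n - 1) / i
= 781 * ((1.05)^18 - 1) / 0.05
= 781 * (2.406619 - 1) / 0.05
= 21971.3924


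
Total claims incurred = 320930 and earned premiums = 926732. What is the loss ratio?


Loss ratio = claims / premiums
= 320930 / 926732
= 0.3463


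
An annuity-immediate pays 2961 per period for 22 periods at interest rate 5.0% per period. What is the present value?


PV = PMT * (1 - (1+i)^(-n)) / i
= 2961 * (1 - (1+0.05)^(-22)) / 0.05
= 2961 * (1 - 0.34185) / 0.05
= 2961 * 13.163003
= 38975.6506


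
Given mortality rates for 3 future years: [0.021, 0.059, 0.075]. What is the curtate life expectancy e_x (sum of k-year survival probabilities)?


e_x = sum_{k=1}^{n} k_p_x
k_p_x values:
  1_p_x = 0.979
  2_p_x = 0.921239
  3_p_x = 0.852146
e_x = 2.7524


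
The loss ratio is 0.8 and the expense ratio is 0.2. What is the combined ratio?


Combined ratio = loss ratio + expense ratio
= 0.8 + 0.2
= 1.0


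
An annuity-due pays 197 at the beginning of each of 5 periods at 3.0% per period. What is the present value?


PV_due = PMT * (1-(1+i)^(-n))/i * (1+i)
PV_immediate = 902.2023
PV_due = 902.2023 * 1.03
= 929.2684


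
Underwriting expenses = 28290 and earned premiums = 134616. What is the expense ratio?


Expense ratio = expenses / premiums
= 28290 / 134616
= 0.2102


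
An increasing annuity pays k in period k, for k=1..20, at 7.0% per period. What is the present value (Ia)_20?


(Ia)_n = sum_{k=1}^{n} k * v^k, v = 1/(1+i)
v = 0.934579
Sum computed term by term:
(Ia)_20 = 88.1031


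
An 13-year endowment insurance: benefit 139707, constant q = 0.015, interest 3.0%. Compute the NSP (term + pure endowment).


Term component = 20514.4254
Pure endowment = 13_p_x * v^13 * benefit = 0.82162 * 0.680951 * 139707 = 78163.7239
NSP = 98678.1493


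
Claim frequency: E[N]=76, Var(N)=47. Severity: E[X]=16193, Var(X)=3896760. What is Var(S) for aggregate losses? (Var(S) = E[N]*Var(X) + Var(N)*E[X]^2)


Var(S) = E[N]*Var(X) + Var(N)*E[X]^2
= 76*3896760 + 47*16193^2
= 296153760 + 12324022703
= 1.2620e+10


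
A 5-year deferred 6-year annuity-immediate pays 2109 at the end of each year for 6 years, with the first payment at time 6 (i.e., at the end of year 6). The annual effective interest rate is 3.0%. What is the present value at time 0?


PV at time 5 of the 6-year annuity-immediate:
a_n = 2109 * (1-(1+0.03)^(-6))/0.03 = 11424.8568
Discount back 5 years to time 0:
PV = 11424.8568 * (1+0.03)^(-5)
= 11424.8568 * 0.862609
= 9855.1818


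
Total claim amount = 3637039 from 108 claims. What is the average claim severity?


severity = total / number
= 3637039 / 108
= 33676.287


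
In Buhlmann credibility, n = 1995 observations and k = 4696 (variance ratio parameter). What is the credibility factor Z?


Z = n / (n + k)
= 1995 / (1995 + 4696)
= 1995 / 6691
= 0.2982


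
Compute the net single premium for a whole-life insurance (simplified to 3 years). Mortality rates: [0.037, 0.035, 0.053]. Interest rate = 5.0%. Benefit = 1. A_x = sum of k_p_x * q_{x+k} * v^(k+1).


v = 0.952381
Year 0: k_p_x=1.0, q=0.037, term=0.035238
Year 1: k_p_x=0.963, q=0.035, term=0.030571
Year 2: k_p_x=0.929295, q=0.053, term=0.042546
A_x = 0.1084


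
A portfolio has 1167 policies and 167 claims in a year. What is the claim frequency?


frequency = claims / policies
= 167 / 1167
= 0.1431


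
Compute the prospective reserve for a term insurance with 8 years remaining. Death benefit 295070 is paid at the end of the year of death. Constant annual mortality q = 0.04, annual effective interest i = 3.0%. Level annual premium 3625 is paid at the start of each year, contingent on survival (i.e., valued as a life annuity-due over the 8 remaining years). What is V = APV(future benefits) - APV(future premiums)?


v = 1/(1+i) = 0.970874
APV(future benefits) per unit = sum_{k=0}^{7} k_p_x * q * v^(k+1) = 0.246016
APV(future benefits) = 295070 * 0.246016 = 72592.0094
Life annuity-due factor ä_{x:8} = sum_{k=0}^{7} k_p_x * v^k = 6.334918
APV(future premiums) = 3625 * 6.334918 = 22964.0776
V = 72592.0094 - 22964.0776
= 49627.9318


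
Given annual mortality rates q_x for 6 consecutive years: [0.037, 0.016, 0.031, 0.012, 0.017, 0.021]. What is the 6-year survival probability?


p_k = 1 - q_k for each year
Survival = product of (1 - q_k)
= 0.963 * 0.984 * 0.969 * 0.988 * 0.983 * 0.979
= 0.873


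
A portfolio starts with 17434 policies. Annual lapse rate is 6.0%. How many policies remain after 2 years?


remaining = initial * (1 - lapse)^years
= 17434 * (1 - 0.06)^2
= 17434 * 0.8836
= 15404.6824


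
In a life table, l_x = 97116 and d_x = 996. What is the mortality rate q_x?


q_x = d_x / l_x
= 996 / 97116
= 0.0103


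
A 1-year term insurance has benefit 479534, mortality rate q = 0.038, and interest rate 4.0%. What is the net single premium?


NSP = benefit * q * v
v = 1/(1+i) = 0.961538
NSP = 479534 * 0.038 * 0.961538
= 17521.4346


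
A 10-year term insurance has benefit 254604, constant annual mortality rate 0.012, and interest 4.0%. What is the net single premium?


NSP = benefit * sum_{k=0}^{n-1} k_p_x * q * v^(k+1)
With constant q=0.012, v=0.961538
Sum = 0.092599
NSP = 254604 * 0.092599
= 23576.1185


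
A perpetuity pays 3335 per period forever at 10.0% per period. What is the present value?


PV = PMT / i
= 3335 / 0.1
= 33350.0


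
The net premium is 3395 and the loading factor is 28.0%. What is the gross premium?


Gross = net * (1 + loading)
= 3395 * (1 + 0.28)
= 3395 * 1.28
= 4345.6


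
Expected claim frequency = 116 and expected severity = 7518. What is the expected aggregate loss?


E[S] = E[N] * E[X]
= 116 * 7518
= 872088


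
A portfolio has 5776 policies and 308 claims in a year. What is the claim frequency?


frequency = claims / policies
= 308 / 5776
= 0.0533


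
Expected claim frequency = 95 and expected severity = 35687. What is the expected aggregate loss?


E[S] = E[N] * E[X]
= 95 * 35687
= 3.3903e+06


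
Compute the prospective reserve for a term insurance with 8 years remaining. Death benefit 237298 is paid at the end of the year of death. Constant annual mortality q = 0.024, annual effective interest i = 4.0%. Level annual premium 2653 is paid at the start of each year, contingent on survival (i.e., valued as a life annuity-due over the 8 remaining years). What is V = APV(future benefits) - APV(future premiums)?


v = 1/(1+i) = 0.961538
APV(future benefits) per unit = sum_{k=0}^{7} k_p_x * q * v^(k+1) = 0.149388
APV(future benefits) = 237298 * 0.149388 = 35449.3628
Life annuity-due factor ä_{x:8} = sum_{k=0}^{7} k_p_x * v^k = 6.47346
APV(future premiums) = 2653 * 6.47346 = 17174.0887
V = 35449.3628 - 17174.0887
= 18275.274


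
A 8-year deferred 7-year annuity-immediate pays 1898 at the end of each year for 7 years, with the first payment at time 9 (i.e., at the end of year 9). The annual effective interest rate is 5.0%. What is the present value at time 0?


PV at time 8 of the 7-year annuity-immediate:
a_n = 1898 * (1-(1+0.05)^(-7))/0.05 = 10982.5367
Discount back 8 years to time 0:
PV = 10982.5367 * (1+0.05)^(-8)
= 10982.5367 * 0.676839
= 7433.4131


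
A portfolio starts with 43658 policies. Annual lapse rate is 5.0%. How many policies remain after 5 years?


remaining = initial * (1 - lapse)^years
= 43658 * (1 - 0.05)^5
= 43658 * 0.773781
= 33781.7282


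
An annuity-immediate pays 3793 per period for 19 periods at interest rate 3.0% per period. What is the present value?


PV = PMT * (1 - (1+i)^(-n)) / i
= 3793 * (1 - (1+0.03)^(-19)) / 0.03
= 3793 * (1 - 0.570286) / 0.03
= 3793 * 14.323799
= 54330.17


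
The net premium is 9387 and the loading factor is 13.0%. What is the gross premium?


Gross = net * (1 + loading)
= 9387 * (1 + 0.13)
= 9387 * 1.13
= 10607.31


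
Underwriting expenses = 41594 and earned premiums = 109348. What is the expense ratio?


Expense ratio = expenses / premiums
= 41594 / 109348
= 0.3804


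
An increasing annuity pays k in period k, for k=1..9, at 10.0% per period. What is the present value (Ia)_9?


(Ia)_n = sum_{k=1}^{n} k * v^k, v = 1/(1+i)
v = 0.909091
Sum computed term by term:
(Ia)_9 = 25.1805


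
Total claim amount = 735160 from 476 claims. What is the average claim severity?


severity = total / number
= 735160 / 476
= 1544.4538


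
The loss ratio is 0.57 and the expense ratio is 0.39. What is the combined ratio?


Combined ratio = loss ratio + expense ratio
= 0.57 + 0.39
= 0.96


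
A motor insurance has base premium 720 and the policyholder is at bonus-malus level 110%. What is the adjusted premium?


adjusted = base * BM_level / 100
= 720 * 110 / 100
= 720 * 1.1
= 792.0


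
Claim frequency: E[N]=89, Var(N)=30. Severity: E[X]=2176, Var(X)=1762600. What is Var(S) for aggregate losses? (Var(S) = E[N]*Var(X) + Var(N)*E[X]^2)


Var(S) = E[N]*Var(X) + Var(N)*E[X]^2
= 89*1762600 + 30*2176^2
= 156871400 + 142049280
= 2.9892e+08


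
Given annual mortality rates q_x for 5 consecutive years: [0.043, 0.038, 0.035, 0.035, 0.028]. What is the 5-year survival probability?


p_k = 1 - q_k for each year
Survival = product of (1 - q_k)
= 0.957 * 0.962 * 0.965 * 0.965 * 0.972
= 0.8333


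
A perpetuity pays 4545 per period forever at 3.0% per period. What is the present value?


PV = PMT / i
= 4545 / 0.03
= 151500.0


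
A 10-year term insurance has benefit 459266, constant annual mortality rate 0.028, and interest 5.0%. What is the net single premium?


NSP = benefit * sum_{k=0}^{n-1} k_p_x * q * v^(k+1)
With constant q=0.028, v=0.952381
Sum = 0.193079
NSP = 459266 * 0.193079
= 88674.8216


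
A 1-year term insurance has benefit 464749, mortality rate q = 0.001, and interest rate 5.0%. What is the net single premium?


NSP = benefit * q * v
v = 1/(1+i) = 0.952381
NSP = 464749 * 0.001 * 0.952381
= 442.6181


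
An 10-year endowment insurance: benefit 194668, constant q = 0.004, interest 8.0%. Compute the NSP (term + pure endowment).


Term component = 5144.8369
Pure endowment = 10_p_x * v^10 * benefit = 0.960712 * 0.463193 * 194668 = 86626.4259
NSP = 91771.2628


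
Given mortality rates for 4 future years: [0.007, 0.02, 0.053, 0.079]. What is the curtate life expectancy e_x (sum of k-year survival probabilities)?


e_x = sum_{k=1}^{n} k_p_x
k_p_x values:
  1_p_x = 0.993
  2_p_x = 0.97314
  3_p_x = 0.921564
  4_p_x = 0.84876
e_x = 3.7365


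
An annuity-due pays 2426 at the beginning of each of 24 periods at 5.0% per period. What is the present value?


PV_due = PMT * (1-(1+i)^(-n))/i * (1+i)
PV_immediate = 33475.505
PV_due = 33475.505 * 1.05
= 35149.2802


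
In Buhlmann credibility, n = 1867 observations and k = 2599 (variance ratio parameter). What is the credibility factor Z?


Z = n / (n + k)
= 1867 / (1867 + 2599)
= 1867 / 4466
= 0.418


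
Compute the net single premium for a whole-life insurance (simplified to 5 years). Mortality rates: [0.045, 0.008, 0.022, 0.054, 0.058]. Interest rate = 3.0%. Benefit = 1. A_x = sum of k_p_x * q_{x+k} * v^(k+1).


v = 0.970874
Year 0: k_p_x=1.0, q=0.045, term=0.043689
Year 1: k_p_x=0.955, q=0.008, term=0.007201
Year 2: k_p_x=0.94736, q=0.022, term=0.019073
Year 3: k_p_x=0.926518, q=0.054, term=0.044453
Year 4: k_p_x=0.876486, q=0.058, term=0.043852
A_x = 0.1583
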